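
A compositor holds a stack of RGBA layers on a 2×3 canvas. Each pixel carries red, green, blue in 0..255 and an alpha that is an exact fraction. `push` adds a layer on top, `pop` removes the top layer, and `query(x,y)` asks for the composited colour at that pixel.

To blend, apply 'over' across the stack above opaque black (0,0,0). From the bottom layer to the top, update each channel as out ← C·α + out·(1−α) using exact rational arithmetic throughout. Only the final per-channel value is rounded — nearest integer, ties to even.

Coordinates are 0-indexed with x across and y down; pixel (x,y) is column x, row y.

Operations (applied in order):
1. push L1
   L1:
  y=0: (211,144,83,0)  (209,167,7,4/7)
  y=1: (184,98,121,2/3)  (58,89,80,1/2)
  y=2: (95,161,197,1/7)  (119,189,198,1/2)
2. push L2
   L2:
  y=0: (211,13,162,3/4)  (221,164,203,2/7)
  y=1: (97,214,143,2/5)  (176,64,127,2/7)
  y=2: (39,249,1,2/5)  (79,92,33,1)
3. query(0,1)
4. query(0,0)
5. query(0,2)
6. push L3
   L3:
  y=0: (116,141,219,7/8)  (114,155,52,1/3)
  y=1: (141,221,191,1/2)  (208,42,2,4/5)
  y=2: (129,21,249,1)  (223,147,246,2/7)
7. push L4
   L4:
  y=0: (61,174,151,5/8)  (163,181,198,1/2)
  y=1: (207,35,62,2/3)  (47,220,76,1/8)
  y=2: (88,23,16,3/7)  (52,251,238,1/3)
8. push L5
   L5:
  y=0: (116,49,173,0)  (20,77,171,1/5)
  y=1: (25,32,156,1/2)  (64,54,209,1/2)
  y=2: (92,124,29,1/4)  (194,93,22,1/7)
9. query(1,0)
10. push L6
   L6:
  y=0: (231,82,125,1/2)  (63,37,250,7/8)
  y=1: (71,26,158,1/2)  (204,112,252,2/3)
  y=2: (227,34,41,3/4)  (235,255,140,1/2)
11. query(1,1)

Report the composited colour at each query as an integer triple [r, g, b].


at x=0,y=1 over L1,L2:
+L1 (α=2/3) → [368/3, 196/3, 242/3]
+L2 (α=2/5) → [562/5, 624/5, 528/5]
= [112, 125, 106]

at x=0,y=0 over L1,L2:
L1 α=0: [0, 0, 0]
L2 α=3/4: [633/4, 39/4, 243/2]
→ [158, 10, 122]

query (0,2) [L1,L2] — begin 0,0,0
after L1 α=1/7: [95/7, 23, 197/7]
after L2 α=2/5: [831/35, 567/5, 121/7]
rounded: [24, 113, 17]

(1,0) stack=L1,L2,L3,L4,L5; from [0,0,0]:
after L1 α=4/7: [836/7, 668/7, 4]
after L2 α=2/7: [7274/49, 5636/49, 426/7]
after L3 α=1/3: [20134/147, 6289/49, 1216/21]
after L4 α=1/2: [44095/294, 7579/49, 2687/21]
after L5 α=1/5: [18226/147, 34089/245, 14339/105]
→ [124, 139, 137]

at x=1,y=1 over L1,L2,L3,L4,L5,L6:
L1 α=1/2: [29, 89/2, 40]
L2 α=2/7: [71, 701/14, 454/7]
L3 α=4/5: [903/5, 3053/70, 102/7]
L4 α=1/8: [1639/10, 5253/80, 89/4]
L5 α=1/2: [2279/20, 9573/160, 925/8]
L6 α=2/3: [10439/60, 45413/480, 4957/24]
rounded: [174, 95, 207]


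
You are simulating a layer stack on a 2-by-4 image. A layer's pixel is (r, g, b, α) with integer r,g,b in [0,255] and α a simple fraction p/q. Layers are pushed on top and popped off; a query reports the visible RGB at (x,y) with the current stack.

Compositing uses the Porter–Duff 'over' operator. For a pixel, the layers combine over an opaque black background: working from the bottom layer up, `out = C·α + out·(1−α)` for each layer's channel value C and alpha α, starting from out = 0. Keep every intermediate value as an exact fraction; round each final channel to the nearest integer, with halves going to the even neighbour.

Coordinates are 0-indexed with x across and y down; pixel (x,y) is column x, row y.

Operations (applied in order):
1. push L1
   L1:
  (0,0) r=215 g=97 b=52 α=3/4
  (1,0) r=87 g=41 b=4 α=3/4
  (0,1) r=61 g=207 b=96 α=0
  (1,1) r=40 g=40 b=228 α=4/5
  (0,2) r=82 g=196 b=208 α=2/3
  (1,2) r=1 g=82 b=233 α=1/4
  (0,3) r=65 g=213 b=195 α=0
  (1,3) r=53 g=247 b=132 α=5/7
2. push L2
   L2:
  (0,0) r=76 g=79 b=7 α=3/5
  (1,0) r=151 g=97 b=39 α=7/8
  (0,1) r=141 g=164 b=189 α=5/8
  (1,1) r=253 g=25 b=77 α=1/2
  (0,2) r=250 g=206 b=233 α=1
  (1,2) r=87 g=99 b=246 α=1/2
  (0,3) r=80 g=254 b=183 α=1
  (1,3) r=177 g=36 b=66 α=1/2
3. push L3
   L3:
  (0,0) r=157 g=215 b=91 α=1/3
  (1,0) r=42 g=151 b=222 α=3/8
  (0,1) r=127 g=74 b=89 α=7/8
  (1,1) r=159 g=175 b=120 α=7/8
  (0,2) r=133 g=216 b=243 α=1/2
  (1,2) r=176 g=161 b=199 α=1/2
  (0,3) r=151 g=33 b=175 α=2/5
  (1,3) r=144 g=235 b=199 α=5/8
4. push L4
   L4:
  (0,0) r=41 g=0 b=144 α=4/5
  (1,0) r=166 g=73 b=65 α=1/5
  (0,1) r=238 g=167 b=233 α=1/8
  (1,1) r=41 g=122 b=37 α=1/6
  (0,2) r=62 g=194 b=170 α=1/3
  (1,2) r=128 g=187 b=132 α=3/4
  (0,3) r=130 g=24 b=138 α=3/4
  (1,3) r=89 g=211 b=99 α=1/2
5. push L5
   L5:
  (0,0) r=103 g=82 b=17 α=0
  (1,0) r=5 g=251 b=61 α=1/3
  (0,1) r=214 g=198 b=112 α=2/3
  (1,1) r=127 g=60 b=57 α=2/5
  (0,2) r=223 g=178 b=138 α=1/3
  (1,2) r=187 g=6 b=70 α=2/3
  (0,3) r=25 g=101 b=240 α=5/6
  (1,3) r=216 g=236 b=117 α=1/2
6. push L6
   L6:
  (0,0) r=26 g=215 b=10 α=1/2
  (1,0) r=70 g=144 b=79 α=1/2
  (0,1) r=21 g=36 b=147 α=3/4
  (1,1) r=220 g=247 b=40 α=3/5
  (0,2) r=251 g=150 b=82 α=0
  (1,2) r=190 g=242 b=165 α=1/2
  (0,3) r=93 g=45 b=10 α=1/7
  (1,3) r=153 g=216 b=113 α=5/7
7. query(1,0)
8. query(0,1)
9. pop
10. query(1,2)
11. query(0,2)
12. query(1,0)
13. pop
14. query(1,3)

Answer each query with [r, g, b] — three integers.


at x=1,y=0 over L1,L2,L3,L4,L5,L6:
L1 α=3/4: [261/4, 123/4, 3]
L2 α=7/8: [4489/32, 2839/32, 69/2]
L3 α=3/8: [26477/256, 28691/256, 1677/16]
L4 α=1/5: [37101/320, 33363/320, 1937/20]
L5 α=1/3: [37901/480, 73523/480, 849/10]
L6 α=1/2: [71501/960, 142643/960, 1639/20]
→ [74, 149, 82]

(0,1) stack=L1,L2,L3,L4,L5,L6; from [0,0,0]:
L1 α=0: [0, 0, 0]
L2 α=5/8: [705/8, 205/2, 945/8]
L3 α=7/8: [7817/64, 1241/16, 5929/64]
L4 α=1/8: [69951/512, 11359/128, 56415/512]
L5 α=2/3: [289087/1536, 62047/384, 171103/1536]
L6 α=3/4: [385855/6144, 103519/1536, 848479/6144]
= [63, 67, 138]

at x=1,y=2 over L1,L2,L3,L4,L5:
+L1 (α=1/4) → [1/4, 41/2, 233/4]
+L2 (α=1/2) → [349/8, 239/4, 1217/8]
+L3 (α=1/2) → [1757/16, 883/8, 2809/16]
+L4 (α=3/4) → [7901/64, 5371/32, 9145/64]
+L5 (α=2/3) → [31837/192, 5755/96, 6035/64]
= [166, 60, 94]

(0,2) stack=L1,L2,L3,L4,L5; from [0,0,0]:
L1 α=2/3: [164/3, 392/3, 416/3]
L2 α=1: [250, 206, 233]
L3 α=1/2: [383/2, 211, 238]
L4 α=1/3: [445/3, 616/3, 646/3]
L5 α=1/3: [1559/9, 1766/9, 1706/9]
= [173, 196, 190]

(1,0) stack=L1,L2,L3,L4,L5; from [0,0,0]:
+L1 (α=3/4) → [261/4, 123/4, 3]
+L2 (α=7/8) → [4489/32, 2839/32, 69/2]
+L3 (α=3/8) → [26477/256, 28691/256, 1677/16]
+L4 (α=1/5) → [37101/320, 33363/320, 1937/20]
+L5 (α=1/3) → [37901/480, 73523/480, 849/10]
→ [79, 153, 85]

(1,3) stack=L1,L2,L3,L4; from [0,0,0]:
after L1 α=5/7: [265/7, 1235/7, 660/7]
after L2 α=1/2: [752/7, 1487/14, 561/7]
after L3 α=5/8: [912/7, 20911/112, 1081/7]
after L4 α=1/2: [1535/14, 44543/224, 887/7]
= [110, 199, 127]


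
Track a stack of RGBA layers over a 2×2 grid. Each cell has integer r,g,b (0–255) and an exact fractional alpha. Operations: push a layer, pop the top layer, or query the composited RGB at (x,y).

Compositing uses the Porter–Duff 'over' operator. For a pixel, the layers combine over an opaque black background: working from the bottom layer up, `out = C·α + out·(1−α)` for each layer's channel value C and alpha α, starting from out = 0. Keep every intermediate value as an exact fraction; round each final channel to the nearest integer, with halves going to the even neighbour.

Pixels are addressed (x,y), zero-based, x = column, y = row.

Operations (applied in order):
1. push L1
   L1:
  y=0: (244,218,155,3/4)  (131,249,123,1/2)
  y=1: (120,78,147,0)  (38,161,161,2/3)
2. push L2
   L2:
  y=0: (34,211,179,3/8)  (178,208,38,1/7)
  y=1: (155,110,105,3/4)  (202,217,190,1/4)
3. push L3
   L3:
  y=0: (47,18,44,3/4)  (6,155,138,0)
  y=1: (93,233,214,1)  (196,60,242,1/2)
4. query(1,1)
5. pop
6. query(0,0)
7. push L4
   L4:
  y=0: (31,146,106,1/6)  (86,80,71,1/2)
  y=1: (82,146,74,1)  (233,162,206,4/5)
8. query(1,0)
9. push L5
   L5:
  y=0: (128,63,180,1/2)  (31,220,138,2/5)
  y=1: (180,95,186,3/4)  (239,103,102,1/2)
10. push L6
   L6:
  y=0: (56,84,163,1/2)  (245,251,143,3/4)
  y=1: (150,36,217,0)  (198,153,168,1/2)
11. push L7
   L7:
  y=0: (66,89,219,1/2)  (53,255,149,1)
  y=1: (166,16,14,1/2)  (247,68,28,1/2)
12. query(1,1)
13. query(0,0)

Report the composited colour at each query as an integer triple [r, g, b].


at x=1,y=1 over L1,L2,L3:
+L1 (α=2/3) → [76/3, 322/3, 322/3]
+L2 (α=1/4) → [139/2, 539/4, 128]
+L3 (α=1/2) → [531/4, 779/8, 185]
rounded: [133, 97, 185]

at x=0,y=0 over L1,L2:
+L1 (α=3/4) → [183, 327/2, 465/4]
+L2 (α=3/8) → [1017/8, 2901/16, 4473/32]
→ [127, 181, 140]

query (1,0) [L1,L2,L4] — begin 0,0,0
+L1 (α=1/2) → [131/2, 249/2, 123/2]
+L2 (α=1/7) → [571/7, 955/7, 407/7]
+L4 (α=1/2) → [1173/14, 1515/14, 452/7]
rounded: [84, 108, 65]

query (1,1) [L1,L2,L4,L5,L6,L7] — begin 0,0,0
after L1 α=2/3: [76/3, 322/3, 322/3]
after L2 α=1/4: [139/2, 539/4, 128]
after L4 α=4/5: [2003/10, 3131/20, 952/5]
after L5 α=1/2: [4393/20, 5191/40, 731/5]
after L6 α=1/2: [8353/40, 11311/80, 1571/10]
after L7 α=1/2: [18233/80, 16751/160, 1851/20]
rounded: [228, 105, 93]

(0,0) stack=L1,L2,L4,L5,L6,L7; from [0,0,0]:
after L1 α=3/4: [183, 327/2, 465/4]
after L2 α=3/8: [1017/8, 2901/16, 4473/32]
after L4 α=1/6: [5333/48, 16841/96, 25757/192]
after L5 α=1/2: [11477/96, 22889/192, 60317/384]
after L6 α=1/2: [16853/192, 39017/384, 122909/768]
after L7 α=1/2: [29525/384, 73193/768, 291101/1536]
rounded: [77, 95, 190]


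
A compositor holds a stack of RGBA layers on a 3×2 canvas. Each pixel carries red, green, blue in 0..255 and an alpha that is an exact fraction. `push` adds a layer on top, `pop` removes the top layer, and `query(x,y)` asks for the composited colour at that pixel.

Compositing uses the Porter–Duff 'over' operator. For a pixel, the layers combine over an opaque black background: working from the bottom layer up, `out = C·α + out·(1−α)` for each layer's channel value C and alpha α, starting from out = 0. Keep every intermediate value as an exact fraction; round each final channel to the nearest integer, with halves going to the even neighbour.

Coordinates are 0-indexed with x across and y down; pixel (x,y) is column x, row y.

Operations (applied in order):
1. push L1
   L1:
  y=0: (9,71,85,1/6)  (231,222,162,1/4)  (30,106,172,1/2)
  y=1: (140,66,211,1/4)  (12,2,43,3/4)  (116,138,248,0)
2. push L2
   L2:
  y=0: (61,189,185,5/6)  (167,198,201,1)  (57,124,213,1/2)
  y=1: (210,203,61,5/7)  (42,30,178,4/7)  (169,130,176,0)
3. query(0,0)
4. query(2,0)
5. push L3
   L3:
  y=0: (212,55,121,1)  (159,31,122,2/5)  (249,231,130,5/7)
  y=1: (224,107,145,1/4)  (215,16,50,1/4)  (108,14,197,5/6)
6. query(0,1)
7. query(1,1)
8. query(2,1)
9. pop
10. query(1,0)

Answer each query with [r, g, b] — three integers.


(0,0) stack=L1,L2; from [0,0,0]:
after L1 α=1/6: [3/2, 71/6, 85/6]
after L2 α=5/6: [613/12, 5741/36, 5635/36]
= [51, 159, 157]

query (2,0) [L1,L2] — begin 0,0,0
+L1 (α=1/2) → [15, 53, 86]
+L2 (α=1/2) → [36, 177/2, 299/2]
→ [36, 88, 150]

(0,1) stack=L1,L2,L3; from [0,0,0]:
after L1 α=1/4: [35, 33/2, 211/4]
after L2 α=5/7: [160, 1048/7, 821/14]
after L3 α=1/4: [176, 3893/28, 4493/56]
rounded: [176, 139, 80]

query (1,1) [L1,L2,L3] — begin 0,0,0
+L1 (α=3/4) → [9, 3/2, 129/4]
+L2 (α=4/7) → [195/7, 249/14, 3235/28]
+L3 (α=1/4) → [1045/14, 971/56, 11105/112]
→ [75, 17, 99]

at x=2,y=1 over L1,L2,L3:
+L1 (α=0) → [0, 0, 0]
+L2 (α=0) → [0, 0, 0]
+L3 (α=5/6) → [90, 35/3, 985/6]
rounded: [90, 12, 164]

query (1,0) [L1,L2] — begin 0,0,0
after L1 α=1/4: [231/4, 111/2, 81/2]
after L2 α=1: [167, 198, 201]
= [167, 198, 201]


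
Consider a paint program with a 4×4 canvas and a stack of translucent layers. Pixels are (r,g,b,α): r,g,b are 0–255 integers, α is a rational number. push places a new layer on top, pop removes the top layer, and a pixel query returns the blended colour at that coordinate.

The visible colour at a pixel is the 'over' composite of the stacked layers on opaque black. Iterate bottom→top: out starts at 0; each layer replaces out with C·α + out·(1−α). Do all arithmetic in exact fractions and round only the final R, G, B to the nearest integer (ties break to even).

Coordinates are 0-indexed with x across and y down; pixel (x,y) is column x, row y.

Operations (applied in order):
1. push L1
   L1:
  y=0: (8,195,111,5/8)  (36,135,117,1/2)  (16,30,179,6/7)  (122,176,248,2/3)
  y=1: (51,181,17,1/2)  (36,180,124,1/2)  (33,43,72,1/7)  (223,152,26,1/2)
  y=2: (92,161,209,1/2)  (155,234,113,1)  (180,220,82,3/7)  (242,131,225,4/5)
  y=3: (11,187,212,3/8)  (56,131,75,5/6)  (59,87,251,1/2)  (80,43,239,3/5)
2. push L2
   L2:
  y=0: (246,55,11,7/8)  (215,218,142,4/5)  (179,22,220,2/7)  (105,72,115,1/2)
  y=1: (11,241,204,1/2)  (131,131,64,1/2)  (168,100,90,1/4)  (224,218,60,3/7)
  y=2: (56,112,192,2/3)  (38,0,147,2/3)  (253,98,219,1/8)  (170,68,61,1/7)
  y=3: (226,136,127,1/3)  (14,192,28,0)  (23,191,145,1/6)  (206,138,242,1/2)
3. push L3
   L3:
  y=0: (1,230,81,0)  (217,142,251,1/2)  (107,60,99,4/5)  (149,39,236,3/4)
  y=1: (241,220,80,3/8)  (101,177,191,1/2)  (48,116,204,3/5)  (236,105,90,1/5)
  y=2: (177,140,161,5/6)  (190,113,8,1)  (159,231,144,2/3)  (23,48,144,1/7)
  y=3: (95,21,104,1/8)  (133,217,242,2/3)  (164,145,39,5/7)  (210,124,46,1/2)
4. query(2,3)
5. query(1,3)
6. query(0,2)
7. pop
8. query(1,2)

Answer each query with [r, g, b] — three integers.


(2,3) stack=L1,L2,L3; from [0,0,0]:
+L1 (α=1/2) → [59/2, 87/2, 251/2]
+L2 (α=1/6) → [341/12, 817/12, 515/4]
+L3 (α=5/7) → [5261/42, 5167/42, 905/14]
= [125, 123, 65]

query (1,3) [L1,L2,L3] — begin 0,0,0
after L1 α=5/6: [140/3, 655/6, 125/2]
after L2 α=0: [140/3, 655/6, 125/2]
after L3 α=2/3: [938/9, 3259/18, 1093/6]
= [104, 181, 182]

(0,2) stack=L1,L2,L3; from [0,0,0]:
L1 α=1/2: [46, 161/2, 209/2]
L2 α=2/3: [158/3, 203/2, 977/6]
L3 α=5/6: [2813/18, 1603/12, 5807/36]
→ [156, 134, 161]

query (1,2) [L1,L2] — begin 0,0,0
after L1 α=1: [155, 234, 113]
after L2 α=2/3: [77, 78, 407/3]
→ [77, 78, 136]


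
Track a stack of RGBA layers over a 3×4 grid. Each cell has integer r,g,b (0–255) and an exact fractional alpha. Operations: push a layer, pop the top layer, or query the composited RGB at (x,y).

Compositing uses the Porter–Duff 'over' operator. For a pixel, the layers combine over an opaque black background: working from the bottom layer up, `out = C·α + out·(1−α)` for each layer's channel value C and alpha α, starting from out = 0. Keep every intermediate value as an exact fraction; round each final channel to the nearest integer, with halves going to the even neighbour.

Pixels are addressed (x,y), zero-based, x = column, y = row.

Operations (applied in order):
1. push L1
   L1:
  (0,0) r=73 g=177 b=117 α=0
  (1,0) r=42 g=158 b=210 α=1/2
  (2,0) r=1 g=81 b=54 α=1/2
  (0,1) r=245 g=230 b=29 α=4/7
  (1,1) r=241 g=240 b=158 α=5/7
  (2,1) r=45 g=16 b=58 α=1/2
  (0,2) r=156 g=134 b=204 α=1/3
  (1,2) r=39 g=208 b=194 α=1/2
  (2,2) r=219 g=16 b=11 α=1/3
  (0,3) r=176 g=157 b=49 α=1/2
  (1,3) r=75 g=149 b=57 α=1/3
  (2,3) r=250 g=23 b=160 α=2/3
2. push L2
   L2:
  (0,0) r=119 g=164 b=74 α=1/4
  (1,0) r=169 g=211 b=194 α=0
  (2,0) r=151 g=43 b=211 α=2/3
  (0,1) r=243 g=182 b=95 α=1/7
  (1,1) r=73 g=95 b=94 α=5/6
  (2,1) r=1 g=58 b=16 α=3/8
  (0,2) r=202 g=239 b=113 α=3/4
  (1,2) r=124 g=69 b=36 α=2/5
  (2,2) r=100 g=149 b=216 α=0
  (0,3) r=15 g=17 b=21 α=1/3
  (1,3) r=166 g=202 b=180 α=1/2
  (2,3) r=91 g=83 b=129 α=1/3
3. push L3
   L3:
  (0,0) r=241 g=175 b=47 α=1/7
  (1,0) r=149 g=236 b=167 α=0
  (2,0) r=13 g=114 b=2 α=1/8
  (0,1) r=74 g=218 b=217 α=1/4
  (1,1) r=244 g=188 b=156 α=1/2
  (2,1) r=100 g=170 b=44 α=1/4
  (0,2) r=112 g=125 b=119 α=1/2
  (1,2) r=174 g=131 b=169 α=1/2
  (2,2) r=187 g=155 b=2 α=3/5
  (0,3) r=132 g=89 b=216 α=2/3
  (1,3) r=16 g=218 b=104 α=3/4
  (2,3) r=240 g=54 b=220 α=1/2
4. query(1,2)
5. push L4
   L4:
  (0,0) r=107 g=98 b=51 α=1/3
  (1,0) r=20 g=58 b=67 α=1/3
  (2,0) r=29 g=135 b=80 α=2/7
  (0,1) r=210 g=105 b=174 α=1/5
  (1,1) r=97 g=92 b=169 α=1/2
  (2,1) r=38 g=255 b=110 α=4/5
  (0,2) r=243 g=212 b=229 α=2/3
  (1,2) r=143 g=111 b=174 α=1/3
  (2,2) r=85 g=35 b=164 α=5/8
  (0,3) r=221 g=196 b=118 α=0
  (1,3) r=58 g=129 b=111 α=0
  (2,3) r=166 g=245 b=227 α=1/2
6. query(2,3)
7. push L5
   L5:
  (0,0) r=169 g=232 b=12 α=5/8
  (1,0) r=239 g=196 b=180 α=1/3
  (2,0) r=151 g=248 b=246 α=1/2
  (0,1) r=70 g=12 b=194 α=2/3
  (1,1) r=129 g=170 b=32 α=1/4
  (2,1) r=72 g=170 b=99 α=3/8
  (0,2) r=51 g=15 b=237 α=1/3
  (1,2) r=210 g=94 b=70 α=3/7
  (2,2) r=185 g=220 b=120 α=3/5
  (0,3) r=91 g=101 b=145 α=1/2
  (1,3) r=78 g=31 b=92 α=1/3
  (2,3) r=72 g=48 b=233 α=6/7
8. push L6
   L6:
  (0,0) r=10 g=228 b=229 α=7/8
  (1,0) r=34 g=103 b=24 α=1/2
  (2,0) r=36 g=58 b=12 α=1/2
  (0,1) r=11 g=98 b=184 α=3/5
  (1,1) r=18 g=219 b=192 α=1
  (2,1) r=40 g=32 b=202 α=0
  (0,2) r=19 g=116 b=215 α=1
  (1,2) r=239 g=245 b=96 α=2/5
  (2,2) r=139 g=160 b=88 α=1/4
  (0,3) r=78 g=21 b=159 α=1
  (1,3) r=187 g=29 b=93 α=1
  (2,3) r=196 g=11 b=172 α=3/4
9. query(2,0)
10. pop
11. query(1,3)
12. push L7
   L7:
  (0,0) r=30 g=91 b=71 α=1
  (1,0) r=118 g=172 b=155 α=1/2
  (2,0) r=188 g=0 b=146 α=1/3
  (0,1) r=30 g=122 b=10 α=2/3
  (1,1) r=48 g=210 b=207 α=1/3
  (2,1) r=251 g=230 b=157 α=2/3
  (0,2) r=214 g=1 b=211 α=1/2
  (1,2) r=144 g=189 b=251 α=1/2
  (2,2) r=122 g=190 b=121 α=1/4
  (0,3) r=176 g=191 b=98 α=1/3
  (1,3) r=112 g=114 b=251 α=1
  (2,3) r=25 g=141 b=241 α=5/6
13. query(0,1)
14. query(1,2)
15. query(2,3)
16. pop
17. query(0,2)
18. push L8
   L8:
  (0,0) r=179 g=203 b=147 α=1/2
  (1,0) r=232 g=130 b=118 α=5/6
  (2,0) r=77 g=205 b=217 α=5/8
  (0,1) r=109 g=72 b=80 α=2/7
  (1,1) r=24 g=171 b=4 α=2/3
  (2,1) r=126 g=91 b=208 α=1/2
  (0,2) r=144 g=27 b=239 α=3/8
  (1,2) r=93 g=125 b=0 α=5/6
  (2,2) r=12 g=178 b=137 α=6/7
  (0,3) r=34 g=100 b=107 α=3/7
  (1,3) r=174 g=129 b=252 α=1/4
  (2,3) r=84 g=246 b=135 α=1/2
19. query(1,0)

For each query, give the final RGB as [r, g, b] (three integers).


query (1,2) [L1,L2,L3] — begin 0,0,0
after L1 α=1/2: [39/2, 104, 97]
after L2 α=2/5: [613/10, 90, 363/5]
after L3 α=1/2: [2353/20, 221/2, 604/5]
rounded: [118, 110, 121]

(2,3) stack=L1,L2,L3,L4; from [0,0,0]:
+L1 (α=2/3) → [500/3, 46/3, 320/3]
+L2 (α=1/3) → [1273/9, 341/9, 1027/9]
+L3 (α=1/2) → [3433/18, 827/18, 3007/18]
+L4 (α=1/2) → [6421/36, 5237/36, 7093/36]
= [178, 145, 197]

(2,0) stack=L1,L2,L3,L4,L5,L6; from [0,0,0]:
L1 α=1/2: [1/2, 81/2, 27]
L2 α=2/3: [605/6, 253/6, 449/3]
L3 α=1/8: [4313/48, 2455/48, 3149/24]
L4 α=2/7: [24349/336, 3605/48, 19585/168]
L5 α=1/2: [75085/672, 15509/96, 60913/336]
L6 α=1/2: [99277/1344, 21077/192, 64945/672]
→ [74, 110, 97]

at x=1,y=3 over L1,L2,L3,L4,L5:
L1 α=1/3: [25, 149/3, 19]
L2 α=1/2: [191/2, 755/6, 199/2]
L3 α=3/4: [287/8, 4679/24, 823/8]
L4 α=0: [287/8, 4679/24, 823/8]
L5 α=1/3: [599/12, 5051/36, 397/4]
→ [50, 140, 99]

(0,1) stack=L1,L2,L3,L4,L5,L7; from [0,0,0]:
+L1 (α=4/7) → [140, 920/7, 116/7]
+L2 (α=1/7) → [1083/7, 6794/49, 1361/49]
+L3 (α=1/4) → [3767/28, 7766/49, 3679/49]
+L4 (α=1/5) → [5237/35, 36209/245, 23242/245]
+L5 (α=2/3) → [3379/35, 42089/735, 39434/245]
+L7 (α=2/3) → [5479/105, 221429/2205, 14778/245]
→ [52, 100, 60]

at x=1,y=2 over L1,L2,L3,L4,L5,L7:
L1 α=1/2: [39/2, 104, 97]
L2 α=2/5: [613/10, 90, 363/5]
L3 α=1/2: [2353/20, 221/2, 604/5]
L4 α=1/3: [1261/10, 332/3, 2078/15]
L5 α=3/7: [5672/35, 2174/21, 11462/105]
L7 α=1/2: [5356/35, 6143/42, 37817/210]
rounded: [153, 146, 180]

at x=2,y=3 over L1,L2,L3,L4,L5,L7:
+L1 (α=2/3) → [500/3, 46/3, 320/3]
+L2 (α=1/3) → [1273/9, 341/9, 1027/9]
+L3 (α=1/2) → [3433/18, 827/18, 3007/18]
+L4 (α=1/2) → [6421/36, 5237/36, 7093/36]
+L5 (α=6/7) → [3139/36, 15605/252, 8203/36]
+L7 (α=5/6) → [7639/216, 193265/1512, 51583/216]
= [35, 128, 239]

at x=0,y=2 over L1,L2,L3,L4,L5:
+L1 (α=1/3) → [52, 134/3, 68]
+L2 (α=3/4) → [329/2, 2285/12, 407/4]
+L3 (α=1/2) → [553/4, 3785/24, 883/8]
+L4 (α=2/3) → [2497/12, 13961/72, 4547/24]
+L5 (α=1/3) → [2803/18, 14501/108, 7391/36]
rounded: [156, 134, 205]

query (1,0) [L1,L2,L3,L4,L5,L8] — begin 0,0,0
L1 α=1/2: [21, 79, 105]
L2 α=0: [21, 79, 105]
L3 α=0: [21, 79, 105]
L4 α=1/3: [62/3, 72, 277/3]
L5 α=1/3: [841/9, 340/3, 1094/9]
L8 α=5/6: [11281/54, 1145/9, 3202/27]
= [209, 127, 119]


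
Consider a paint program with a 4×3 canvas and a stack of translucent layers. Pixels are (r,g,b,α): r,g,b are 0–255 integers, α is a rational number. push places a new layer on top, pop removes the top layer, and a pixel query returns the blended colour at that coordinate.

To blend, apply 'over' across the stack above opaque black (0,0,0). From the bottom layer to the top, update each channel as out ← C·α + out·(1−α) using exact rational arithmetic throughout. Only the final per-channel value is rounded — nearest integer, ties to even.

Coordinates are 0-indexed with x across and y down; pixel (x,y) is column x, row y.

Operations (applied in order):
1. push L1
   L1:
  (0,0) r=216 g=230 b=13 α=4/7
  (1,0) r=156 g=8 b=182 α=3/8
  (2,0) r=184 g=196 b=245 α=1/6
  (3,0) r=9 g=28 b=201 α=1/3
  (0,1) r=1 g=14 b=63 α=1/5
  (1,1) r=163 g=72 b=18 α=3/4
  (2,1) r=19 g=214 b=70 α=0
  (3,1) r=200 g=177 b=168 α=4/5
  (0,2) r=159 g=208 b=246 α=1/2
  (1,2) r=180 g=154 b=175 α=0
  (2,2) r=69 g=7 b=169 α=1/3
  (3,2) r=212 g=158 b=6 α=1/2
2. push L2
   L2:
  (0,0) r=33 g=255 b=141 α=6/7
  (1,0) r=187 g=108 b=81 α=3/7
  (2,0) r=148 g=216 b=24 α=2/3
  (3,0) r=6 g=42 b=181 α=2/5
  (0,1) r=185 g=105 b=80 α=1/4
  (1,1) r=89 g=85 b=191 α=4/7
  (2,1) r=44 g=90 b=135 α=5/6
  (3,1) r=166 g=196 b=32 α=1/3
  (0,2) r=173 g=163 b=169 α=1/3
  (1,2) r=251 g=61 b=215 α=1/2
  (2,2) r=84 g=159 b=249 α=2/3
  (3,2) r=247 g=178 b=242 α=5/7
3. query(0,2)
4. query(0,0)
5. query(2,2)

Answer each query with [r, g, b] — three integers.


(0,2) stack=L1,L2; from [0,0,0]:
L1 α=1/2: [159/2, 104, 123]
L2 α=1/3: [332/3, 371/3, 415/3]
→ [111, 124, 138]

at x=0,y=0 over L1,L2:
L1 α=4/7: [864/7, 920/7, 52/7]
L2 α=6/7: [2250/49, 11630/49, 5974/49]
rounded: [46, 237, 122]

at x=2,y=2 over L1,L2:
L1 α=1/3: [23, 7/3, 169/3]
L2 α=2/3: [191/3, 961/9, 1663/9]
= [64, 107, 185]


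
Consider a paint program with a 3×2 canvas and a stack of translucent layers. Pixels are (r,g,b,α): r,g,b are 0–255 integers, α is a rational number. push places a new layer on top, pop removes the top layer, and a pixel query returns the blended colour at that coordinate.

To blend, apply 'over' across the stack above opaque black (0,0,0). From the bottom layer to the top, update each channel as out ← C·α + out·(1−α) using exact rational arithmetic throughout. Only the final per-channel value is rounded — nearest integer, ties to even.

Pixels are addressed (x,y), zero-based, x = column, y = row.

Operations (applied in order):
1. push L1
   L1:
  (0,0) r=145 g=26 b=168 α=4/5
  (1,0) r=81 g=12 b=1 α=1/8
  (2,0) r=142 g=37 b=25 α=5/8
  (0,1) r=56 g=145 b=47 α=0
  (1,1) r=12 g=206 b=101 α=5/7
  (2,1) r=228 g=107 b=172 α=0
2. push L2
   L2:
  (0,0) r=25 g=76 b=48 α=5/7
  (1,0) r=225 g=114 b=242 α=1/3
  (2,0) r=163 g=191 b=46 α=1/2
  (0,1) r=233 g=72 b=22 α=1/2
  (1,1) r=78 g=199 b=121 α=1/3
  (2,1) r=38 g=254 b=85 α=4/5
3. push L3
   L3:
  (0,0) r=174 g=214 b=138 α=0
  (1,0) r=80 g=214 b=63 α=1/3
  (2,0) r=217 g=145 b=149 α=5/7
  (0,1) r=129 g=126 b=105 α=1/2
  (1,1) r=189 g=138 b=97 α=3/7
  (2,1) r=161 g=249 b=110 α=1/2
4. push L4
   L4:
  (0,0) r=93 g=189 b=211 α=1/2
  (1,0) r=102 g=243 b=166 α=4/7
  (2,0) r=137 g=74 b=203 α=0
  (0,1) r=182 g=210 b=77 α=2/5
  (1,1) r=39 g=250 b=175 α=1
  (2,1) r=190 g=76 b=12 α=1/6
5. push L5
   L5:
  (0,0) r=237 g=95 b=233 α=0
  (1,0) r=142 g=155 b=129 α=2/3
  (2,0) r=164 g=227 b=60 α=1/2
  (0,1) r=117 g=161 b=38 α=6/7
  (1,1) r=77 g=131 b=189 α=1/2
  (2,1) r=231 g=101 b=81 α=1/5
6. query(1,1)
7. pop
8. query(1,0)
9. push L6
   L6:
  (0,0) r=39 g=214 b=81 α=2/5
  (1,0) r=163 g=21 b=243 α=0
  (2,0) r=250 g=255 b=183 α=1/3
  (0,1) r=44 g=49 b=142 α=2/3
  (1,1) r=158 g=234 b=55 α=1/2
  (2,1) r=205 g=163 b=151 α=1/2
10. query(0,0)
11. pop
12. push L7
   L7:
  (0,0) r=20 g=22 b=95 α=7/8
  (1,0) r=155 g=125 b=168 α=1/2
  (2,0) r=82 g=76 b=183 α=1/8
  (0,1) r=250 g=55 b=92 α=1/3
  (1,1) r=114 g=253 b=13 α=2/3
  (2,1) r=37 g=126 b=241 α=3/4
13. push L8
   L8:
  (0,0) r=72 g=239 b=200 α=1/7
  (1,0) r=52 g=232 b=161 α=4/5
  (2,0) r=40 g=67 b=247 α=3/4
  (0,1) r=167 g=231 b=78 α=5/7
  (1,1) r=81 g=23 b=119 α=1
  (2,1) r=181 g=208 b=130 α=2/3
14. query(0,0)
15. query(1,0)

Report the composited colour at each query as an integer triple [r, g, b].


at x=1,y=1 over L1,L2,L3,L4,L5:
after L1 α=5/7: [60/7, 1030/7, 505/7]
after L2 α=1/3: [222/7, 1151/7, 619/7]
after L3 α=3/7: [4857/49, 7502/49, 4513/49]
after L4 α=1: [39, 250, 175]
after L5 α=1/2: [58, 381/2, 182]
→ [58, 190, 182]

(1,0) stack=L1,L2,L3,L4; from [0,0,0]:
after L1 α=1/8: [81/8, 3/2, 1/8]
after L2 α=1/3: [327/4, 39, 323/4]
after L3 α=1/3: [487/6, 292/3, 449/6]
after L4 α=4/7: [1303/14, 1264/7, 1777/14]
rounded: [93, 181, 127]

at x=0,y=0 over L1,L2,L3,L4,L6:
after L1 α=4/5: [116, 104/5, 672/5]
after L2 α=5/7: [51, 2108/35, 2544/35]
after L3 α=0: [51, 2108/35, 2544/35]
after L4 α=1/2: [72, 8723/70, 9929/70]
after L6 α=2/5: [294/5, 56129/350, 41127/350]
→ [59, 160, 118]

at x=0,y=0 over L1,L2,L3,L4,L7,L8:
L1 α=4/5: [116, 104/5, 672/5]
L2 α=5/7: [51, 2108/35, 2544/35]
L3 α=0: [51, 2108/35, 2544/35]
L4 α=1/2: [72, 8723/70, 9929/70]
L7 α=7/8: [53/2, 19503/560, 56479/560]
L8 α=1/7: [33, 125429/1960, 225437/1960]
= [33, 64, 115]

(1,0) stack=L1,L2,L3,L4,L7,L8; from [0,0,0]:
after L1 α=1/8: [81/8, 3/2, 1/8]
after L2 α=1/3: [327/4, 39, 323/4]
after L3 α=1/3: [487/6, 292/3, 449/6]
after L4 α=4/7: [1303/14, 1264/7, 1777/14]
after L7 α=1/2: [3473/28, 2139/14, 4129/28]
after L8 α=4/5: [9297/140, 15131/70, 22161/140]
= [66, 216, 158]


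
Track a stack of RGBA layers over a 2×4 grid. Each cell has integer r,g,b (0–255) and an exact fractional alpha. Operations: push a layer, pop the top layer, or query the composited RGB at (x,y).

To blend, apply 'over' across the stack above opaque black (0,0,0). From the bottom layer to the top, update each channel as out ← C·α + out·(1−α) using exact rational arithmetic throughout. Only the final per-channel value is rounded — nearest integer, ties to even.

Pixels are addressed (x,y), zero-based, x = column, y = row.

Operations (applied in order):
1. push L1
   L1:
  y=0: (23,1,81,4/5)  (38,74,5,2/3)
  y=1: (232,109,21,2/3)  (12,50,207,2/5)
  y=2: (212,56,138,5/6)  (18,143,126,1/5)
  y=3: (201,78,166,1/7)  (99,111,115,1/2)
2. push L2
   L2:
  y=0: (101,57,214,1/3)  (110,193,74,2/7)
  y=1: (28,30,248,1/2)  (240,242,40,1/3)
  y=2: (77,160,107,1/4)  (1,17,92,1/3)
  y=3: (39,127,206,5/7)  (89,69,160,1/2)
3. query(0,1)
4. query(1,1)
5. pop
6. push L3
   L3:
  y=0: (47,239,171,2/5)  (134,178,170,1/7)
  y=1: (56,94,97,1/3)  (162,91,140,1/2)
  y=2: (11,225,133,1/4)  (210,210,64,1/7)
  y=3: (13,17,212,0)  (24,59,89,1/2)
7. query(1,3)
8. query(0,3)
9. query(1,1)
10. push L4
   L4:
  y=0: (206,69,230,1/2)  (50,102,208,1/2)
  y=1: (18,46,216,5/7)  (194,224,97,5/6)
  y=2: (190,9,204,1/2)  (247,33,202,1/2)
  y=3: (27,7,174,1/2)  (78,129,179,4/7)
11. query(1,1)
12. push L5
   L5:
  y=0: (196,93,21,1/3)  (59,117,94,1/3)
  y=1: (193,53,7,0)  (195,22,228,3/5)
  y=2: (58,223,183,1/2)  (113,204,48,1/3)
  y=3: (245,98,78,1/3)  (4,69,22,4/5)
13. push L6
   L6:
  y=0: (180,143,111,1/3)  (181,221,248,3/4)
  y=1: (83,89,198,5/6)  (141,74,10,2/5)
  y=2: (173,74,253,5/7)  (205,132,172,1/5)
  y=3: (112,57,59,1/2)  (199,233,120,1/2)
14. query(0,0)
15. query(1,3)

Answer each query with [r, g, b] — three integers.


query (0,1) [L1,L2] — begin 0,0,0
+L1 (α=2/3) → [464/3, 218/3, 14]
+L2 (α=1/2) → [274/3, 154/3, 131]
= [91, 51, 131]

at x=1,y=1 over L1,L2:
after L1 α=2/5: [24/5, 20, 414/5]
after L2 α=1/3: [416/5, 94, 1028/15]
rounded: [83, 94, 69]

(1,3) stack=L1,L3; from [0,0,0]:
L1 α=1/2: [99/2, 111/2, 115/2]
L3 α=1/2: [147/4, 229/4, 293/4]
rounded: [37, 57, 73]

query (0,3) [L1,L3] — begin 0,0,0
L1 α=1/7: [201/7, 78/7, 166/7]
L3 α=0: [201/7, 78/7, 166/7]
= [29, 11, 24]

query (1,1) [L1,L3] — begin 0,0,0
L1 α=2/5: [24/5, 20, 414/5]
L3 α=1/2: [417/5, 111/2, 557/5]
rounded: [83, 56, 111]

(1,1) stack=L1,L3,L4; from [0,0,0]:
+L1 (α=2/5) → [24/5, 20, 414/5]
+L3 (α=1/2) → [417/5, 111/2, 557/5]
+L4 (α=5/6) → [5267/30, 2351/12, 497/5]
rounded: [176, 196, 99]

(0,0) stack=L1,L3,L4,L5,L6; from [0,0,0]:
after L1 α=4/5: [92/5, 4/5, 324/5]
after L3 α=2/5: [746/25, 2402/25, 2682/25]
after L4 α=1/2: [2948/25, 4127/50, 4216/25]
after L5 α=1/3: [10796/75, 6452/75, 8957/75]
after L6 α=1/3: [35092/225, 23629/225, 26239/225]
= [156, 105, 117]

at x=1,y=3 over L1,L3,L4,L5,L6:
+L1 (α=1/2) → [99/2, 111/2, 115/2]
+L3 (α=1/2) → [147/4, 229/4, 293/4]
+L4 (α=4/7) → [1689/28, 393/4, 3743/28]
+L5 (α=4/5) → [2137/140, 1497/20, 6207/140]
+L6 (α=1/2) → [29997/280, 6157/40, 23007/280]
rounded: [107, 154, 82]


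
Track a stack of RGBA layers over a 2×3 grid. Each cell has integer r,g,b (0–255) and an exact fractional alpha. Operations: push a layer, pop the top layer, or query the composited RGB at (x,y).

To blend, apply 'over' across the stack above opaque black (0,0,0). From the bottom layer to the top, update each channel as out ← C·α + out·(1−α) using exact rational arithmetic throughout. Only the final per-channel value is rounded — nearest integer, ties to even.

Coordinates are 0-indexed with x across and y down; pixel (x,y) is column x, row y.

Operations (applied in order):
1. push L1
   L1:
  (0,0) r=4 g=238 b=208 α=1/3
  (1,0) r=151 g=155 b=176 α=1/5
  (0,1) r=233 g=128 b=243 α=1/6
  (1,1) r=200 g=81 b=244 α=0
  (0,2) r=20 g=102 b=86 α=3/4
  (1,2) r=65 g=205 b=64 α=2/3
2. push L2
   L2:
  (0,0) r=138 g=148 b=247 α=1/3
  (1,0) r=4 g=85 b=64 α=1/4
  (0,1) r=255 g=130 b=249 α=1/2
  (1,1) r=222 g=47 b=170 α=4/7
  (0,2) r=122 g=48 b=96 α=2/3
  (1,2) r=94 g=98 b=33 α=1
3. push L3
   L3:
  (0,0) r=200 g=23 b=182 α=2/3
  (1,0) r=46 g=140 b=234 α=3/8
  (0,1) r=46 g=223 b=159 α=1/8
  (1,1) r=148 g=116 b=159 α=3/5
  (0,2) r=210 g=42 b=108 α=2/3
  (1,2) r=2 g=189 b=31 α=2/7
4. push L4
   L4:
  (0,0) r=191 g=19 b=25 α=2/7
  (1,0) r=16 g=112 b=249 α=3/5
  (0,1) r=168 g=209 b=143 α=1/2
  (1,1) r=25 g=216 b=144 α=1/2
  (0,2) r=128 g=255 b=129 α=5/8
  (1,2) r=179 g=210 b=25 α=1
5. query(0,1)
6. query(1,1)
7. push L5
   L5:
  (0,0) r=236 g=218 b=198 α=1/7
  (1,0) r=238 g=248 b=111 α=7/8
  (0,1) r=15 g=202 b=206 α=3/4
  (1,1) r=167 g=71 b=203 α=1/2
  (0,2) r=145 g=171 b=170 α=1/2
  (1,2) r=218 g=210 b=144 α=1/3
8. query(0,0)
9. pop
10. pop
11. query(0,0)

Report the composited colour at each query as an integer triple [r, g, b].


query (0,1) [L1,L2,L3,L4] — begin 0,0,0
+L1 (α=1/6) → [233/6, 64/3, 81/2]
+L2 (α=1/2) → [1763/12, 227/3, 579/4]
+L3 (α=1/8) → [12893/96, 1129/12, 4689/32]
+L4 (α=1/2) → [29021/192, 3637/24, 9265/64]
→ [151, 152, 145]

(1,1) stack=L1,L2,L3,L4; from [0,0,0]:
L1 α=0: [0, 0, 0]
L2 α=4/7: [888/7, 188/7, 680/7]
L3 α=3/5: [4884/35, 2812/35, 4699/35]
L4 α=1/2: [5759/70, 5186/35, 9739/70]
→ [82, 148, 139]

(0,0) stack=L1,L2,L3,L4,L5; from [0,0,0]:
+L1 (α=1/3) → [4/3, 238/3, 208/3]
+L2 (α=1/3) → [422/9, 920/9, 1157/9]
+L3 (α=2/3) → [4022/27, 1334/27, 4433/27]
+L4 (α=2/7) → [30424/189, 7696/189, 23515/189]
+L5 (α=1/7) → [75716/441, 29126/441, 59504/441]
rounded: [172, 66, 135]

(0,0) stack=L1,L2,L3; from [0,0,0]:
after L1 α=1/3: [4/3, 238/3, 208/3]
after L2 α=1/3: [422/9, 920/9, 1157/9]
after L3 α=2/3: [4022/27, 1334/27, 4433/27]
→ [149, 49, 164]


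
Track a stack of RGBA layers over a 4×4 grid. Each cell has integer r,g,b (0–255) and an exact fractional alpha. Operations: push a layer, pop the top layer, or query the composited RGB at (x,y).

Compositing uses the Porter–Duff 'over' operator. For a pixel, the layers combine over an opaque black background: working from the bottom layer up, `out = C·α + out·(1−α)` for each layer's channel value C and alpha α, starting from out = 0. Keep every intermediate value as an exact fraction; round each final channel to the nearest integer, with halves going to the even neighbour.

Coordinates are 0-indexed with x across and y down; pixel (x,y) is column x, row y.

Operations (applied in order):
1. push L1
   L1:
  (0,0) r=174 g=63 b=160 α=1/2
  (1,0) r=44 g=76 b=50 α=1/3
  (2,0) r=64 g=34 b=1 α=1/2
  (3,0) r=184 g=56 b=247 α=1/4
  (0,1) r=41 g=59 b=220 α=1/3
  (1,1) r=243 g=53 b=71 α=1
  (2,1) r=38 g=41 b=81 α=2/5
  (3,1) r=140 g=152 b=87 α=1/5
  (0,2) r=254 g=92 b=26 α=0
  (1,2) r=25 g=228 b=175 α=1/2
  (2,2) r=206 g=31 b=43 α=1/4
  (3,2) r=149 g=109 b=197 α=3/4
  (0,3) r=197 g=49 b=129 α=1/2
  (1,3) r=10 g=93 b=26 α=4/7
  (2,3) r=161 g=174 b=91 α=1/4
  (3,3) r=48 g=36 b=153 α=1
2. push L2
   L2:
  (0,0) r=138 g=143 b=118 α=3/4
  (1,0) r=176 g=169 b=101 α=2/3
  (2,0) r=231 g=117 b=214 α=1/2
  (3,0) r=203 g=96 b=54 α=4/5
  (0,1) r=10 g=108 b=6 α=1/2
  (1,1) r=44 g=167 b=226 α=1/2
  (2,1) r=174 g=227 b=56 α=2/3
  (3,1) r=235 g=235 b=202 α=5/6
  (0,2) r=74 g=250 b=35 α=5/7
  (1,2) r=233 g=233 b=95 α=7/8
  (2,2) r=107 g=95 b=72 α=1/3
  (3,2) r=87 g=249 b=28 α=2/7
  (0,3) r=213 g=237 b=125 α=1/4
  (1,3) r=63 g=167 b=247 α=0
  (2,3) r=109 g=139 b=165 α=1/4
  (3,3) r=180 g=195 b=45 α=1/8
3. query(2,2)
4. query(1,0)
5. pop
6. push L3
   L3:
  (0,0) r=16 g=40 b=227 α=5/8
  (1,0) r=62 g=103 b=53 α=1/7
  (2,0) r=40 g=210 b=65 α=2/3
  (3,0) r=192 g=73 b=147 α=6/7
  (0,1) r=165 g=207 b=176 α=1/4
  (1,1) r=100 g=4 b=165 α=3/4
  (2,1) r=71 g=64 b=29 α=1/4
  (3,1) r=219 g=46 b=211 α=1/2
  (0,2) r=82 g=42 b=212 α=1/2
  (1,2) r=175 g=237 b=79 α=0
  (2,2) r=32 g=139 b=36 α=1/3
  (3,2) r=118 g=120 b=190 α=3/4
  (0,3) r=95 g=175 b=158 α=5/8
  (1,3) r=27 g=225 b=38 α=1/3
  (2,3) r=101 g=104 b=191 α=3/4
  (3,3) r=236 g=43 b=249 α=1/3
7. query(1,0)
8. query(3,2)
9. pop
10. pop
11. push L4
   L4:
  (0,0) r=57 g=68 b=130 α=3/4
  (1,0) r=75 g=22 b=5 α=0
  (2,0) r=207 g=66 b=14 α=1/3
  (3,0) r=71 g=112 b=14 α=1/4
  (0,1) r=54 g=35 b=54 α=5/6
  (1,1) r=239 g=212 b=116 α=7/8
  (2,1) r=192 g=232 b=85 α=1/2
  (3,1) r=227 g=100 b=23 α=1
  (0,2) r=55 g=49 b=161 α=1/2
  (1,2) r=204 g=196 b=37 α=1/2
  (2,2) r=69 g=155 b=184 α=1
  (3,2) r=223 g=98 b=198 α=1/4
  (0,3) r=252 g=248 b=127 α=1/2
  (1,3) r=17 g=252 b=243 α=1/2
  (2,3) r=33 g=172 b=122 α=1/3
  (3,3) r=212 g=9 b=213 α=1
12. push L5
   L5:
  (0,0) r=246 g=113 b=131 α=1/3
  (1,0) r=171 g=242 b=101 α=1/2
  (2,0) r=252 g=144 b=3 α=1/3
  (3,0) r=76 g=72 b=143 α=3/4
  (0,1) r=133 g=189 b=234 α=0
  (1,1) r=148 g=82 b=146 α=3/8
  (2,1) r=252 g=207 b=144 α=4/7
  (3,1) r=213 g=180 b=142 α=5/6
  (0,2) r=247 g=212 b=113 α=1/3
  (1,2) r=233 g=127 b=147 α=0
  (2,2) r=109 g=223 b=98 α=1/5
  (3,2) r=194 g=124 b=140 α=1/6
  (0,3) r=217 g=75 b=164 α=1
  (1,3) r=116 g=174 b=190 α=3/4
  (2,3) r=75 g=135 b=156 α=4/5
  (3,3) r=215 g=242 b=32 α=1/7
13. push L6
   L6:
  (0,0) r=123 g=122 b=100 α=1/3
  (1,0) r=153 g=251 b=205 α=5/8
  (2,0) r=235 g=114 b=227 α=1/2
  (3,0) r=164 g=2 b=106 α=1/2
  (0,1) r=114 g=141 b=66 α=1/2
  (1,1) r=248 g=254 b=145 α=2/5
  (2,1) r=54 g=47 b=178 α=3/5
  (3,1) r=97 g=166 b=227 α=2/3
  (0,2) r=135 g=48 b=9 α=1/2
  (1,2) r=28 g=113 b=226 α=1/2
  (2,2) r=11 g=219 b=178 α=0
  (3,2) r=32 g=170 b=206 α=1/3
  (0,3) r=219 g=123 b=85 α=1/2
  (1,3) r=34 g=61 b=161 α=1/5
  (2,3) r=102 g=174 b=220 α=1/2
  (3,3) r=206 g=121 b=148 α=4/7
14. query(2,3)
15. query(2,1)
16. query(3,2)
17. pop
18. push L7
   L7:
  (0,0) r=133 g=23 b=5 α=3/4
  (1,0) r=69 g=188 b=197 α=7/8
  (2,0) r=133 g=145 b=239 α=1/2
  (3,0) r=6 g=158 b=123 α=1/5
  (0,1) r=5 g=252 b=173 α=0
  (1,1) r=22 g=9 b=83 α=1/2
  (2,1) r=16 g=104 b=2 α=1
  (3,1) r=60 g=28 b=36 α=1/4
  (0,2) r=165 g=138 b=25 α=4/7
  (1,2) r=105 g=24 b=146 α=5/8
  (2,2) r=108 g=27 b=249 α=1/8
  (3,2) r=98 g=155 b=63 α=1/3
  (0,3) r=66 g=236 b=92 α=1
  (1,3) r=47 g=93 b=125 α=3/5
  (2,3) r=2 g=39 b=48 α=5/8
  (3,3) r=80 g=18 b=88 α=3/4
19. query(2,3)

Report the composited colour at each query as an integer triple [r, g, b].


query (2,2) [L1,L2] — begin 0,0,0
+L1 (α=1/4) → [103/2, 31/4, 43/4]
+L2 (α=1/3) → [70, 221/6, 187/6]
= [70, 37, 31]

query (1,0) [L1,L2] — begin 0,0,0
+L1 (α=1/3) → [44/3, 76/3, 50/3]
+L2 (α=2/3) → [1100/9, 1090/9, 656/9]
rounded: [122, 121, 73]

at x=1,y=0 over L1,L3:
L1 α=1/3: [44/3, 76/3, 50/3]
L3 α=1/7: [150/7, 255/7, 153/7]
rounded: [21, 36, 22]

(3,2) stack=L1,L3; from [0,0,0]:
after L1 α=3/4: [447/4, 327/4, 591/4]
after L3 α=3/4: [1863/16, 1767/16, 2871/16]
rounded: [116, 110, 179]

query (2,3) [L4,L5,L6] — begin 0,0,0
L4 α=1/3: [11, 172/3, 122/3]
L5 α=4/5: [311/5, 1792/15, 1994/15]
L6 α=1/2: [821/10, 2201/15, 2647/15]
→ [82, 147, 176]

query (2,1) [L4,L5,L6] — begin 0,0,0
after L4 α=1/2: [96, 116, 85/2]
after L5 α=4/7: [1296/7, 168, 201/2]
after L6 α=3/5: [3726/35, 477/5, 147]
rounded: [106, 95, 147]

at x=3,y=2 over L4,L5,L6:
after L4 α=1/4: [223/4, 49/2, 99/2]
after L5 α=1/6: [1891/24, 493/12, 775/12]
after L6 α=1/3: [2275/36, 1513/18, 2011/18]
= [63, 84, 112]

query (2,3) [L4,L5,L7] — begin 0,0,0
after L4 α=1/3: [11, 172/3, 122/3]
after L5 α=4/5: [311/5, 1792/15, 1994/15]
after L7 α=5/8: [983/40, 2767/40, 1597/20]
= [25, 69, 80]


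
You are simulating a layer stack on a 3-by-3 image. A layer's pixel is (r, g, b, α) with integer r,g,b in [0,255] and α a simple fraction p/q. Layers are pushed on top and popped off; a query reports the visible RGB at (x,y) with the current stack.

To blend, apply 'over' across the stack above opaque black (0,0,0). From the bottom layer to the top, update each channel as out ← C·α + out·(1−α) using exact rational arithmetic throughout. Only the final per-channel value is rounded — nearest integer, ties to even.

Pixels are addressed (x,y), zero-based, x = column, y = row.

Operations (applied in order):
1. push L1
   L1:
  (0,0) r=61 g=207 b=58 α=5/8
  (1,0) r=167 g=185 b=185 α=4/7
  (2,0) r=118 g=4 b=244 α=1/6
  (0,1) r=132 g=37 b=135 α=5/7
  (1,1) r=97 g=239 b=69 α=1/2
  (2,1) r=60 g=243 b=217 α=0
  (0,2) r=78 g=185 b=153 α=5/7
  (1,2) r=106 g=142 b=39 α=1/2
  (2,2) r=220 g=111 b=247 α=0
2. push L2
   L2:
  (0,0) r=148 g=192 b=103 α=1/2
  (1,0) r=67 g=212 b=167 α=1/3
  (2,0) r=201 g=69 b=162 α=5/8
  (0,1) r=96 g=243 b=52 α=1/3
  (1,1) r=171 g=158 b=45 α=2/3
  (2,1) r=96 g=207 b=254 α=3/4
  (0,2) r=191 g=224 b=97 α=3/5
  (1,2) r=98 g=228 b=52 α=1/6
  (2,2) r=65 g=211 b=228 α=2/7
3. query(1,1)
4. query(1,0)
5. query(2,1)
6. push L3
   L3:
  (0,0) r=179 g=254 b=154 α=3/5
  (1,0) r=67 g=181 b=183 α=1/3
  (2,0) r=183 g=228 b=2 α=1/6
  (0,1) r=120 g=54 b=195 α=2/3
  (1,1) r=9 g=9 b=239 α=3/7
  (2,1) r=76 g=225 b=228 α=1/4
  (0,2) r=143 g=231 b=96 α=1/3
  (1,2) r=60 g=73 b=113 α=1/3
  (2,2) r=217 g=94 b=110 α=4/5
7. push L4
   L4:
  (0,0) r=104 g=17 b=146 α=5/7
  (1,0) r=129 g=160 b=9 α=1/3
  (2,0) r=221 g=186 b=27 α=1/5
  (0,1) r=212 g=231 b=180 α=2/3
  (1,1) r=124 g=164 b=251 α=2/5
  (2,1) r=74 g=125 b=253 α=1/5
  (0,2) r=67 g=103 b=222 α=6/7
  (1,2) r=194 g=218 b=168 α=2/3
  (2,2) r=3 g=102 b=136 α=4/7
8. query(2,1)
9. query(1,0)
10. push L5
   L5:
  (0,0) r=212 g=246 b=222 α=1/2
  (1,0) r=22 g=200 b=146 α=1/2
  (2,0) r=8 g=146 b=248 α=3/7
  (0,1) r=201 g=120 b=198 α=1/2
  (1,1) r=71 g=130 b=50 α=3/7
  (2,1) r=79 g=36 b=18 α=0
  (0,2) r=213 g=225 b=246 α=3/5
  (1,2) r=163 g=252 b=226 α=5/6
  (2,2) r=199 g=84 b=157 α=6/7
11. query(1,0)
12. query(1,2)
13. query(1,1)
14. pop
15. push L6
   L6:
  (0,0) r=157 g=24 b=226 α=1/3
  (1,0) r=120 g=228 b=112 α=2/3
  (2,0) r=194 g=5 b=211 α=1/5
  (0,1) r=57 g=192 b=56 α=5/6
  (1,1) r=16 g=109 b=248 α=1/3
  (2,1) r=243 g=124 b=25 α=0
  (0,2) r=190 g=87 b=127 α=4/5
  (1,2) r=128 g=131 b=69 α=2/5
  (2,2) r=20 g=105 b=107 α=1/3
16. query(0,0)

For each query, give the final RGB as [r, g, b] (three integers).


at x=1,y=1 over L1,L2:
L1 α=1/2: [97/2, 239/2, 69/2]
L2 α=2/3: [781/6, 871/6, 83/2]
rounded: [130, 145, 42]

query (1,0) [L1,L2] — begin 0,0,0
+L1 (α=4/7) → [668/7, 740/7, 740/7]
+L2 (α=1/3) → [1805/21, 988/7, 883/7]
= [86, 141, 126]

(2,1) stack=L1,L2; from [0,0,0]:
+L1 (α=0) → [0, 0, 0]
+L2 (α=3/4) → [72, 621/4, 381/2]
rounded: [72, 155, 190]

query (2,1) [L1,L2,L3,L4] — begin 0,0,0
+L1 (α=0) → [0, 0, 0]
+L2 (α=3/4) → [72, 621/4, 381/2]
+L3 (α=1/4) → [73, 2763/16, 1599/8]
+L4 (α=1/5) → [366/5, 3263/20, 421/2]
= [73, 163, 210]

(1,0) stack=L1,L2,L3,L4; from [0,0,0]:
+L1 (α=4/7) → [668/7, 740/7, 740/7]
+L2 (α=1/3) → [1805/21, 988/7, 883/7]
+L3 (α=1/3) → [5017/63, 1081/7, 3047/21]
+L4 (α=1/3) → [18161/189, 1094/7, 6283/63]
rounded: [96, 156, 100]

query (1,0) [L1,L2,L3,L4,L5] — begin 0,0,0
L1 α=4/7: [668/7, 740/7, 740/7]
L2 α=1/3: [1805/21, 988/7, 883/7]
L3 α=1/3: [5017/63, 1081/7, 3047/21]
L4 α=1/3: [18161/189, 1094/7, 6283/63]
L5 α=1/2: [22319/378, 1247/7, 15481/126]
rounded: [59, 178, 123]

(1,2) stack=L1,L2,L3,L4,L5; from [0,0,0]:
+L1 (α=1/2) → [53, 71, 39/2]
+L2 (α=1/6) → [121/2, 583/6, 299/12]
+L3 (α=1/3) → [181/3, 802/9, 977/18]
+L4 (α=2/3) → [1345/9, 4726/27, 7025/54]
+L5 (α=5/6) → [4340/27, 19373/81, 68045/324]
= [161, 239, 210]

(1,1) stack=L1,L2,L3,L4,L5; from [0,0,0]:
after L1 α=1/2: [97/2, 239/2, 69/2]
after L2 α=2/3: [781/6, 871/6, 83/2]
after L3 α=3/7: [1643/21, 1823/21, 883/7]
after L4 α=2/5: [3379/35, 4119/35, 6163/35]
after L5 α=3/7: [20971/245, 30126/245, 29902/245]
= [86, 123, 122]

at x=0,y=0 over L1,L2,L3,L4,L6:
after L1 α=5/8: [305/8, 1035/8, 145/4]
after L2 α=1/2: [1489/16, 2571/16, 557/8]
after L3 α=3/5: [1157/8, 8667/40, 481/4]
after L4 α=5/7: [3237/28, 1481/20, 1941/14]
after L6 α=1/3: [5435/42, 1721/30, 3523/21]
rounded: [129, 57, 168]
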